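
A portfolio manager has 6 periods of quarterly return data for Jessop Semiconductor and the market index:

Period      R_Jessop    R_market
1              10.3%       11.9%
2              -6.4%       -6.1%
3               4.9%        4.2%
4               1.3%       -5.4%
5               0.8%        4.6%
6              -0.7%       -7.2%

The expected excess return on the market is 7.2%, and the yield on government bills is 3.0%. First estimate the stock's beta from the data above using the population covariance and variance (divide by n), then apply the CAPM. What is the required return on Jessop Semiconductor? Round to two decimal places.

7.36%

Mean R_i = (10.3 − 6.4 + 4.9 + 1.3 + 0.8 − 0.7) / 6 = 1.7000%
Mean R_m = (11.9 − 6.1 + 4.2 − 5.4 + 4.6 − 7.2) / 6 = 0.3333%
Σ(R_i − R̄_i)(R_m − R̄_m) = 180.4900  ⇒  Cov = 180.4900 / 6 = 30.0817
Σ(R_m − R̄_m)² = 297.9533  ⇒  Var(R_m) = 297.9533 / 6 = 49.6589
β = Cov / Var(R_m) = 30.0817 / 49.6589 = 0.6058
E(R) = R_f + β × MRP = 3.0% + 0.6058 × 7.2% = 7.36%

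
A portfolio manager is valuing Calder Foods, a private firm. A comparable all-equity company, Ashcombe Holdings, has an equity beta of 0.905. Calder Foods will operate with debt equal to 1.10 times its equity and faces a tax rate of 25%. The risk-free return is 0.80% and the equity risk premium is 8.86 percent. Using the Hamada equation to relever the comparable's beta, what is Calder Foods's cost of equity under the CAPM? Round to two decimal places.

15.43%

β_L = β_U × [1 + (1 − t)(D/E)] = 0.905 × [1 + (1 − 0.25) × 1.10]
    = 0.905 × [1 + 0.75 × 1.10] = 0.905 × 1.8250 = 1.6516
E(R) = R_f + β_L × MRP = 0.80% + 1.6516 × 8.86% = 15.43%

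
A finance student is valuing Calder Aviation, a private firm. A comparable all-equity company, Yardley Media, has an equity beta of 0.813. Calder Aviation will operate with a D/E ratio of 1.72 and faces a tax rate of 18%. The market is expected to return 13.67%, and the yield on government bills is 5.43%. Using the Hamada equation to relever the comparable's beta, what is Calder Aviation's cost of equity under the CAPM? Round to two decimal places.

β_L = β_U × [1 + (1 − t)(D/E)] = 0.813 × [1 + (1 − 0.18) × 1.72]
    = 0.813 × [1 + 0.82 × 1.72] = 0.813 × 2.4104 = 1.9597
MRP = 13.67% − 5.43% = 8.24%
E(R) = R_f + β_L × MRP = 5.43% + 1.9597 × 8.24% = 21.58%

21.58%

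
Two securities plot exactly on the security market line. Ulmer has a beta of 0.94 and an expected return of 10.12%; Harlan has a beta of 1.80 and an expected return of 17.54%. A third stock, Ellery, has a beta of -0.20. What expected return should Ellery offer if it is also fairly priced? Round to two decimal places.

MRP (SML slope) = (17.54% − 10.12%) / (1.80 − 0.94) = 7.42% / 0.86 = 8.6279%
R_f (intercept) = 10.12% − 0.94 × 8.6279% = 2.0098%
E(R_Ellery) = R_f + β × MRP = 2.0098% + -0.20 × 8.6279% = 0.28%

0.28%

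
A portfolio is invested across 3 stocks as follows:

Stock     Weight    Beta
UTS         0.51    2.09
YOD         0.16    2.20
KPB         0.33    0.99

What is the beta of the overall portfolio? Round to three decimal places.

β_P = Σ w_i β_i = 0.51×2.09 + 0.16×2.20 + 0.33×0.99 = 1.7446

1.745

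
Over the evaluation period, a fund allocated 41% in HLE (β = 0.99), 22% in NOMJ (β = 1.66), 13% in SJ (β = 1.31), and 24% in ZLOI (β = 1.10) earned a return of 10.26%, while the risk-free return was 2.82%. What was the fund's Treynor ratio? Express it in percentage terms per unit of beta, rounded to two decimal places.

β_P = 0.41×0.99 + 0.22×1.66 + 0.13×1.31 + 0.24×1.10 = 1.2054
Treynor = (R_P − R_f) / β_P = (10.26% − 2.82%) / 1.2054 = 7.44% / 1.2054 = 6.17%

6.17%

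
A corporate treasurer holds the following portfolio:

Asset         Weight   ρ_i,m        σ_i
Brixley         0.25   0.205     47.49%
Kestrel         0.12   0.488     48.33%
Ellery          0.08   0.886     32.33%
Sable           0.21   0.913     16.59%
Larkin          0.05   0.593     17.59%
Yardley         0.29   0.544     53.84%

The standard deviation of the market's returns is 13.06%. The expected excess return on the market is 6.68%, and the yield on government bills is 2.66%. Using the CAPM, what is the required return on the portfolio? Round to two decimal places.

β_Brixley = 0.205 × 47.49% / 13.06% = 0.7454
β_Kestrel = 0.488 × 48.33% / 13.06% = 1.8059
β_Ellery = 0.886 × 32.33% / 13.06% = 2.1933
β_Sable = 0.913 × 16.59% / 13.06% = 1.1598
β_Larkin = 0.593 × 17.59% / 13.06% = 0.7987
β_Yardley = 0.544 × 53.84% / 13.06% = 2.2426
β_P = Σ w_i β_i = 0.25×0.7454 + 0.12×1.8059 + 0.08×2.1933 + 0.21×1.1598 + 0.05×0.7987 + 0.29×2.2426 = 1.5124
E(R_P) = R_f + β_P × MRP = 2.66% + 1.5124 × 6.68% = 12.76%

12.76%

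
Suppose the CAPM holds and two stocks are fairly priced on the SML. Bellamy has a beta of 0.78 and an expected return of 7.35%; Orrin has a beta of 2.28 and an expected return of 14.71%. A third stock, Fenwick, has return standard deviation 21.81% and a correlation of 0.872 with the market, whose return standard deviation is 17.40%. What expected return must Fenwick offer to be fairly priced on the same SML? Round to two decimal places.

MRP = (14.71% − 7.35%) / (2.28 − 0.78) = 4.9067%
R_f = 7.35% − 0.78 × 4.9067% = 3.5228%
β_Fenwick = ρ·σ_i/σ_m = 0.872 × 21.81 / 17.40 = 1.0930
E(R_Fenwick) = R_f + β × MRP = 3.5228% + 1.0930 × 4.9067% = 8.89%

8.89%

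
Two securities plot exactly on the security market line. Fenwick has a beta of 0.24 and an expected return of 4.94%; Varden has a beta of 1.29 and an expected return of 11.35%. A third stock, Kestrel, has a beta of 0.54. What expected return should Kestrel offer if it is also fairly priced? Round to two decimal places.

MRP (SML slope) = (11.35% − 4.94%) / (1.29 − 0.24) = 6.41% / 1.05 = 6.1048%
R_f (intercept) = 4.94% − 0.24 × 6.1048% = 3.4748%
E(R_Kestrel) = R_f + β × MRP = 3.4748% + 0.54 × 6.1048% = 6.77%

6.77%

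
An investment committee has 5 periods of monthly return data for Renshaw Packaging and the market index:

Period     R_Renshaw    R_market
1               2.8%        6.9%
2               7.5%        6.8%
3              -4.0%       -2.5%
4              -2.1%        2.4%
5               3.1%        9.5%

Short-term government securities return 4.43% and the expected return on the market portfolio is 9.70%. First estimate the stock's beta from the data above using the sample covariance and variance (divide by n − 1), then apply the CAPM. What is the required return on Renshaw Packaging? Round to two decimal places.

Mean R_i = (2.8 + 7.5 − 4.0 − 2.1 + 3.1) / 5 = 1.4600%
Mean R_m = (6.9 + 6.8 − 2.5 + 2.4 + 9.5) / 5 = 4.6200%
Σ(R_i − R̄_i)(R_m − R̄_m) = 71.0040  ⇒  Cov = 71.0040 / 4 = 17.7510
Σ(R_m − R̄_m)² = 89.3880  ⇒  Var(R_m) = 89.3880 / 4 = 22.3470
β = Cov / Var(R_m) = 17.7510 / 22.3470 = 0.7943
MRP = 9.70% − 4.43% = 5.27%
E(R) = R_f + β × MRP = 4.43% + 0.7943 × 5.27% = 8.62%

8.62%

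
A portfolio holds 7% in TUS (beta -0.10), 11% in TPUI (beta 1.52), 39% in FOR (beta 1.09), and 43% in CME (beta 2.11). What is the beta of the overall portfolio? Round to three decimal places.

β_P = Σ w_i β_i = 0.07×-0.10 + 0.11×1.52 + 0.39×1.09 + 0.43×2.11 = 1.4926

1.493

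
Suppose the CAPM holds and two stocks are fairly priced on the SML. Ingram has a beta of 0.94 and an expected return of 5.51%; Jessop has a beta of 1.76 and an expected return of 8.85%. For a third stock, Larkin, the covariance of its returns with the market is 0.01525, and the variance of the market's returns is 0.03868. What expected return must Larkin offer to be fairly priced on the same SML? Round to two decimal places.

MRP = (8.85% − 5.51%) / (1.76 − 0.94) = 4.0732%
R_f = 5.51% − 0.94 × 4.0732% = 1.6812%
β_Larkin = Cov / Var(R_m) = 0.01525 / 0.03868 = 0.3943
E(R_Larkin) = R_f + β × MRP = 1.6812% + 0.3943 × 4.0732% = 3.29%

3.29%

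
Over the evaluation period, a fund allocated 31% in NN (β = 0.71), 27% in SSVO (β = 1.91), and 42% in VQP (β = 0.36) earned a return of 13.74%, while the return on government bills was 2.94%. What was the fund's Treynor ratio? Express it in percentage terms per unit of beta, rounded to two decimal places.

β_P = 0.31×0.71 + 0.27×1.91 + 0.42×0.36 = 0.8870
Treynor = (R_P − R_f) / β_P = (13.74% − 2.94%) / 0.8870 = 10.80% / 0.8870 = 12.18%

12.18%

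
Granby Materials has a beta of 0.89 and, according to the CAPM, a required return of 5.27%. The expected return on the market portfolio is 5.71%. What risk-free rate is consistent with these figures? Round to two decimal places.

1.71%

E(R) = R_f + β(E(R_m) − R_f) = R_f(1 − β) + β·E(R_m)
5.27% = R_f × (1 − 0.89) + 0.89 × 5.71%
5.27% = R_f × 0.11 + 5.0819%
R_f = (5.27% − 5.0819%) / 0.11 = 1.71%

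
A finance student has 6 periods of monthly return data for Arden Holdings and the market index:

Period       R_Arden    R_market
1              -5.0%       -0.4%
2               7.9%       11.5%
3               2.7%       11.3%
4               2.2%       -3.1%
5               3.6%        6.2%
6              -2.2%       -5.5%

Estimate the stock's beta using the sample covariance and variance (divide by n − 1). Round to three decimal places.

Mean R_i = (-5.0 + 7.9 + 2.7 + 2.2 + 3.6 − 2.2) / 6 = 1.5333%
Mean R_m = (-0.4 + 11.5 + 11.3 − 3.1 + 6.2 − 5.5) / 6 = 3.3333%
Σ(R_i − R̄_i)(R_m − R̄_m) = 120.2933  ⇒  Cov = 120.2933 / 5 = 24.0587
Σ(R_m − R̄_m)² = 271.7333  ⇒  Var(R_m) = 271.7333 / 5 = 54.3467
β = Cov / Var(R_m) = 24.0587 / 54.3467 = 0.4427

0.443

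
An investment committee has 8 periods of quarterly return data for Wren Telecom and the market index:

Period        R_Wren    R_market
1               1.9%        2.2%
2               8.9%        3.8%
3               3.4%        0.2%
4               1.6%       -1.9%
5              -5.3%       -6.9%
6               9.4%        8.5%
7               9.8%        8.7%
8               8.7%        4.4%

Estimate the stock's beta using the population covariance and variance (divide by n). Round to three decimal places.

0.957

Mean R_i = (1.9 + 8.9 + 3.4 + 1.6 − 5.3 + 9.4 + 9.8 + 8.7) / 8 = 4.8000%
Mean R_m = (2.2 + 3.8 + 0.2 − 1.9 − 6.9 + 8.5 + 8.7 + 4.4) / 8 = 2.3750%
Σ(R_i − R̄_i)(R_m − R̄_m) = 184.4500  ⇒  Cov = 184.4500 / 8 = 23.0563
Σ(R_m − R̄_m)² = 192.7150  ⇒  Var(R_m) = 192.7150 / 8 = 24.0894
β = Cov / Var(R_m) = 23.0563 / 24.0894 = 0.9571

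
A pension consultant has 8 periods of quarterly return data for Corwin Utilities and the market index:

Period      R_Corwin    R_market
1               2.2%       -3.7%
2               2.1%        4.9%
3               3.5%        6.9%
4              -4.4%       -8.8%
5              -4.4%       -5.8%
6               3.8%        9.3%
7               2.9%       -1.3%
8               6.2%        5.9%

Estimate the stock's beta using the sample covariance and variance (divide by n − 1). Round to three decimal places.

0.473

Mean R_i = (2.2 + 2.1 + 3.5 − 4.4 − 4.4 + 3.8 + 2.9 + 6.2) / 8 = 1.4875%
Mean R_m = (-3.7 + 4.9 + 6.9 − 8.8 − 5.8 + 9.3 − 1.3 + 5.9) / 8 = 0.9250%
Σ(R_i − R̄_i)(R_m − R̄_m) = 147.6825  ⇒  Cov = 147.6825 / 7 = 21.0975
Σ(R_m − R̄_m)² = 312.5350  ⇒  Var(R_m) = 312.5350 / 7 = 44.6479
β = Cov / Var(R_m) = 21.0975 / 44.6479 = 0.4725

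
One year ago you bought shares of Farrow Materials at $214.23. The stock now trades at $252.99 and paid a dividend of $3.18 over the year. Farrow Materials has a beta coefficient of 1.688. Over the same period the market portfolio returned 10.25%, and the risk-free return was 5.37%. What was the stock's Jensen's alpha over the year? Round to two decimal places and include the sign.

Realised HPR = (P1 + D1 − P0) / P0 = (252.99 + 3.18 − 214.23) / 214.23 = 41.94 / 214.23 = 19.5771%
MRP = 10.25% − 5.37% = 4.88%
CAPM required = R_f + β·MRP = 5.37% + 1.688 × 4.88% = 13.60744%
α = realised − required = 19.5771% − 13.60744% = +5.97%

+5.97%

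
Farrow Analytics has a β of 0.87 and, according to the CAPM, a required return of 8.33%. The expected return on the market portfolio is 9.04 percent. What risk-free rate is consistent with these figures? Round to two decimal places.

E(R) = R_f + β(E(R_m) − R_f) = R_f(1 − β) + β·E(R_m)
8.33% = R_f × (1 − 0.87) + 0.87 × 9.04%
8.33% = R_f × 0.13 + 7.8648%
R_f = (8.33% − 7.8648%) / 0.13 = 3.58%

3.58%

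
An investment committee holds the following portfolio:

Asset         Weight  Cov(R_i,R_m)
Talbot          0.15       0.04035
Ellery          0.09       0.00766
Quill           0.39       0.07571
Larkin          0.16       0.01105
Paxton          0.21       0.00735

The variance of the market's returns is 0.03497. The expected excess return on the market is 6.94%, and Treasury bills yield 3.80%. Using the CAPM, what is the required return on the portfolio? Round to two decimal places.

β_Talbot = 0.04035 / 0.03497 = 1.1538
β_Ellery = 0.00766 / 0.03497 = 0.2190
β_Quill = 0.07571 / 0.03497 = 2.1650
β_Larkin = 0.01105 / 0.03497 = 0.3160
β_Paxton = 0.00735 / 0.03497 = 0.2102
β_P = Σ w_i β_i = 0.15×1.1538 + 0.09×0.2190 + 0.39×2.1650 + 0.16×0.3160 + 0.21×0.2102 = 1.1318
E(R_P) = R_f + β_P × MRP = 3.80% + 1.1318 × 6.94% = 11.65%

11.65%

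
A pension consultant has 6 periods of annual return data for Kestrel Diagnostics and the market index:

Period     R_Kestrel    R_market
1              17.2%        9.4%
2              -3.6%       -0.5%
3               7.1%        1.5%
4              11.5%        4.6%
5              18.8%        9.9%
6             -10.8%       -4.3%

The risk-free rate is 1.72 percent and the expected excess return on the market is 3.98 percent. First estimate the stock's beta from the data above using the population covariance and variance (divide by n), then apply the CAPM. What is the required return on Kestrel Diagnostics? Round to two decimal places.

9.83%

Mean R_i = (17.2 − 3.6 + 7.1 + 11.5 + 18.8 − 10.8) / 6 = 6.7000%
Mean R_m = (9.4 − 0.5 + 1.5 + 4.6 + 9.9 − 4.3) / 6 = 3.4333%
Σ(R_i − R̄_i)(R_m − R̄_m) = 321.5700  ⇒  Cov = 321.5700 / 6 = 53.5950
Σ(R_m − R̄_m)² = 157.7933  ⇒  Var(R_m) = 157.7933 / 6 = 26.2989
β = Cov / Var(R_m) = 53.5950 / 26.2989 = 2.0379
E(R) = R_f + β × MRP = 1.72% + 2.0379 × 3.98% = 9.83%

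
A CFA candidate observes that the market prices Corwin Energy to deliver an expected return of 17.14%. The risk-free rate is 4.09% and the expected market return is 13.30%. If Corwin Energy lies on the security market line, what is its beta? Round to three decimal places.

MRP = 13.30% − 4.09% = 9.21%
β = (E(R) − R_f) / MRP = (17.14% − 4.09%) / 9.21% = 13.05% / 9.21% = 1.417

1.417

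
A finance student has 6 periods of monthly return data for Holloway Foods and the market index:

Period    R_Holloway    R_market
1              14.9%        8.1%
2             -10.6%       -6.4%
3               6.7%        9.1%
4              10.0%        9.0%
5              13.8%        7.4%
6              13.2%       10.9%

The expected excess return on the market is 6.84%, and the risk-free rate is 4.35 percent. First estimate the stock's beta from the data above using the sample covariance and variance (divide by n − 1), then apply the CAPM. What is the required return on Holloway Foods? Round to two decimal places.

Mean R_i = (14.9 − 10.6 + 6.7 + 10.0 + 13.8 + 13.2) / 6 = 8.0000%
Mean R_m = (8.1 − 6.4 + 9.1 + 9.0 + 7.4 + 10.9) / 6 = 6.3500%
Σ(R_i − R̄_i)(R_m − R̄_m) = 280.7000  ⇒  Cov = 280.7000 / 5 = 56.1400
Σ(R_m − R̄_m)² = 202.0150  ⇒  Var(R_m) = 202.0150 / 5 = 40.4030
β = Cov / Var(R_m) = 56.1400 / 40.4030 = 1.3895
E(R) = R_f + β × MRP = 4.35% + 1.3895 × 6.84% = 13.85%

13.85%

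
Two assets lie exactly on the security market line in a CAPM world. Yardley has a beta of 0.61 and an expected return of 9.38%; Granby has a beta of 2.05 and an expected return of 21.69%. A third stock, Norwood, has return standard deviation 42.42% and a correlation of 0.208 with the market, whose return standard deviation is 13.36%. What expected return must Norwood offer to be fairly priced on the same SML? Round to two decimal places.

9.81%

MRP = (21.69% − 9.38%) / (2.05 − 0.61) = 8.5486%
R_f = 9.38% − 0.61 × 8.5486% = 4.1654%
β_Norwood = ρ·σ_i/σ_m = 0.208 × 42.42 / 13.36 = 0.6604
E(R_Norwood) = R_f + β × MRP = 4.1654% + 0.6604 × 8.5486% = 9.81%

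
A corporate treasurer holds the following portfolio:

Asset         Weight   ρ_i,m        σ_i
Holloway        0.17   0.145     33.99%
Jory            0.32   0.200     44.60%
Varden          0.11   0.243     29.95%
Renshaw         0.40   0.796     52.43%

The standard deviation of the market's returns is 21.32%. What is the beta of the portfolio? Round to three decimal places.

0.994

β_Holloway = 0.145 × 33.99% / 21.32% = 0.2312
β_Jory = 0.200 × 44.60% / 21.32% = 0.4184
β_Varden = 0.243 × 29.95% / 21.32% = 0.3414
β_Renshaw = 0.796 × 52.43% / 21.32% = 1.9575
β_P = Σ w_i β_i = 0.17×0.2312 + 0.32×0.4184 + 0.11×0.3414 + 0.40×1.9575 = 0.9937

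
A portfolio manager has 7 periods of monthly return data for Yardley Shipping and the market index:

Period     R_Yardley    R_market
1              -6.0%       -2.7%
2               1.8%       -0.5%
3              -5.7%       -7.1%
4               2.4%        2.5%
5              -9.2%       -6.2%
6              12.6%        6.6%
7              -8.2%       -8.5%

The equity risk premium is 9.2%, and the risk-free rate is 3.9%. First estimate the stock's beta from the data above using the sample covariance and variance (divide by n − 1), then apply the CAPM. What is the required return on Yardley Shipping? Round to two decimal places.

16.20%

Mean R_i = (-6.0 + 1.8 − 5.7 + 2.4 − 9.2 + 12.6 − 8.2) / 7 = -1.7571%
Mean R_m = (-2.7 − 0.5 − 7.1 + 2.5 − 6.2 + 6.6 − 8.5) / 7 = -2.2714%
Σ(R_i − R̄_i)(R_m − R̄_m) = 243.7314  ⇒  Cov = 243.7314 / 6 = 40.6219
Σ(R_m − R̄_m)² = 182.3343  ⇒  Var(R_m) = 182.3343 / 6 = 30.3891
β = Cov / Var(R_m) = 40.6219 / 30.3891 = 1.3367
E(R) = R_f + β × MRP = 3.9% + 1.3367 × 9.2% = 16.20%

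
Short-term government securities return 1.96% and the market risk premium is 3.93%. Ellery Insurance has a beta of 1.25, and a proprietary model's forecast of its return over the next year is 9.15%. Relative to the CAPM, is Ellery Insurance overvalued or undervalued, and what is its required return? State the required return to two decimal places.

Undervalued; required return 6.87%

Required return = R_f + β·MRP = 1.96% + 1.25 × 3.93% = 6.87%
Forecast 9.15% > required 6.87% → the stock plots above the SML → undervalued.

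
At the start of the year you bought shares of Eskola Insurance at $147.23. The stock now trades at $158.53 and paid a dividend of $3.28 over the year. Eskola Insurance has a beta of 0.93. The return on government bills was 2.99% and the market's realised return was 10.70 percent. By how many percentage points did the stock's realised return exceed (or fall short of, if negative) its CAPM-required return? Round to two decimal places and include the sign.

-0.26%

Realised HPR = (P1 + D1 − P0) / P0 = (158.53 + 3.28 − 147.23) / 147.23 = 14.58 / 147.23 = 9.9029%
MRP = 10.70% − 2.99% = 7.71%
CAPM required = R_f + β·MRP = 2.99% + 0.93 × 7.71% = 10.1603%
α = realised − required = 9.9029% − 10.1603% = -0.26%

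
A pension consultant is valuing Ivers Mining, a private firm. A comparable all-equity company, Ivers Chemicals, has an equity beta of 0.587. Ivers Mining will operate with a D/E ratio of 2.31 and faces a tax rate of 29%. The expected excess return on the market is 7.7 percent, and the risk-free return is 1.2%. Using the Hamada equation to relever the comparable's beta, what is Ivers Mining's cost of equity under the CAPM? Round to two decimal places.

β_L = β_U × [1 + (1 − t)(D/E)] = 0.587 × [1 + (1 − 0.29) × 2.31]
    = 0.587 × [1 + 0.71 × 2.31] = 0.587 × 2.6401 = 1.5497
E(R) = R_f + β_L × MRP = 1.2% + 1.5497 × 7.7% = 13.13%

13.13%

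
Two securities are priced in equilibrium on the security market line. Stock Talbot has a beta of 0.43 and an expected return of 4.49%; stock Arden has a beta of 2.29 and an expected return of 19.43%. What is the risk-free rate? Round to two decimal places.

Both satisfy E(R) = R_f + β·MRP, so the slope of the SML is
MRP = (19.43% − 4.49%) / (2.29 − 0.43) = 14.94% / 1.86 = 8.0323%
R_f = E(R_Talbot) − β_Talbot·MRP = 4.49% − 0.43 × 8.0323% = 1.0361%

1.04%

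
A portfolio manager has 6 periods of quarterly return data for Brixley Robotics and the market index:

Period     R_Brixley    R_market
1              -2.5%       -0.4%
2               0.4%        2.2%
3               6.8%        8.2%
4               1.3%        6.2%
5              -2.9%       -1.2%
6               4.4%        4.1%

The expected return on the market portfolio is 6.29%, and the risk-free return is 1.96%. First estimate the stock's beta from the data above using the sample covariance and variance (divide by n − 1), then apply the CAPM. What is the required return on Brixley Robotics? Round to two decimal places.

Mean R_i = (-2.5 + 0.4 + 6.8 + 1.3 − 2.9 + 4.4) / 6 = 1.2500%
Mean R_m = (-0.4 + 2.2 + 8.2 + 6.2 − 1.2 + 4.1) / 6 = 3.1833%
Σ(R_i − R̄_i)(R_m − R̄_m) = 63.3450  ⇒  Cov = 63.3450 / 5 = 12.6690
Σ(R_m − R̄_m)² = 68.1283  ⇒  Var(R_m) = 68.1283 / 5 = 13.6257
β = Cov / Var(R_m) = 12.6690 / 13.6257 = 0.9298
MRP = 6.29% − 1.96% = 4.33%
E(R) = R_f + β × MRP = 1.96% + 0.9298 × 4.33% = 5.99%

5.99%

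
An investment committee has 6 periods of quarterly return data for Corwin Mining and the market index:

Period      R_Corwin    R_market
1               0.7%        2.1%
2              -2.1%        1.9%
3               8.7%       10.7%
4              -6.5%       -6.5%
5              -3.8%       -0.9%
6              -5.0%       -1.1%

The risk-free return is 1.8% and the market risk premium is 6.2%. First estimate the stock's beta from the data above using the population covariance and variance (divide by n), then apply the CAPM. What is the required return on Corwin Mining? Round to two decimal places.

Mean R_i = (0.7 − 2.1 + 8.7 − 6.5 − 3.8 − 5.0) / 6 = -1.3333%
Mean R_m = (2.1 + 1.9 + 10.7 − 6.5 − 0.9 − 1.1) / 6 = 1.0333%
Σ(R_i − R̄_i)(R_m − R̄_m) = 150.0067  ⇒  Cov = 150.0067 / 6 = 25.0011
Σ(R_m − R̄_m)² = 160.3733  ⇒  Var(R_m) = 160.3733 / 6 = 26.7289
β = Cov / Var(R_m) = 25.0011 / 26.7289 = 0.9354
E(R) = R_f + β × MRP = 1.8% + 0.9354 × 6.2% = 7.60%

7.60%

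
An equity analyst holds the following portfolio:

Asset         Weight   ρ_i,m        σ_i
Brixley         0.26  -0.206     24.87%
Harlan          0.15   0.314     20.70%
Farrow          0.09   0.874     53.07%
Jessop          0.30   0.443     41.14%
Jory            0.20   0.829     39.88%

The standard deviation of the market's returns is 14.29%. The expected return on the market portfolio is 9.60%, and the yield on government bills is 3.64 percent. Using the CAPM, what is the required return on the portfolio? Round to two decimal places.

10.27%

β_Brixley = -0.206 × 24.87% / 14.29% = -0.3585
β_Harlan = 0.314 × 20.70% / 14.29% = 0.4548
β_Farrow = 0.874 × 53.07% / 14.29% = 3.2458
β_Jessop = 0.443 × 41.14% / 14.29% = 1.2754
β_Jory = 0.829 × 39.88% / 14.29% = 2.3135
β_P = Σ w_i β_i = 0.26×-0.3585 + 0.15×0.4548 + 0.09×3.2458 + 0.30×1.2754 + 0.20×2.3135 = 1.1125
MRP = 9.60% − 3.64% = 5.96%
E(R_P) = R_f + β_P × MRP = 3.64% + 1.1125 × 5.96% = 10.27%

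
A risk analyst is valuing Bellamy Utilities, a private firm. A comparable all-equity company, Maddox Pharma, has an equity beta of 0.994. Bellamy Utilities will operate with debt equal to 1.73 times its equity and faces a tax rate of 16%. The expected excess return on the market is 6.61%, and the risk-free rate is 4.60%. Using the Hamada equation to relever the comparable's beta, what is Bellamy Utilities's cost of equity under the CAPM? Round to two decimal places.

20.72%

β_L = β_U × [1 + (1 − t)(D/E)] = 0.994 × [1 + (1 − 0.16) × 1.73]
    = 0.994 × [1 + 0.84 × 1.73] = 0.994 × 2.4532 = 2.4385
E(R) = R_f + β_L × MRP = 4.60% + 2.4385 × 6.61% = 20.72%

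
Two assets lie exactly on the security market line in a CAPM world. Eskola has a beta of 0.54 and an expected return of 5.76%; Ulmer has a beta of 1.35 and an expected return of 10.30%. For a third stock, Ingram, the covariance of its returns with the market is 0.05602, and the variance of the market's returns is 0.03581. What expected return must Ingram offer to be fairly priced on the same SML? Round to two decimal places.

MRP = (10.30% − 5.76%) / (1.35 − 0.54) = 5.6049%
R_f = 5.76% − 0.54 × 5.6049% = 2.7334%
β_Ingram = Cov / Var(R_m) = 0.05602 / 0.03581 = 1.5644
E(R_Ingram) = R_f + β × MRP = 2.7334% + 1.5644 × 5.6049% = 11.50%

11.50%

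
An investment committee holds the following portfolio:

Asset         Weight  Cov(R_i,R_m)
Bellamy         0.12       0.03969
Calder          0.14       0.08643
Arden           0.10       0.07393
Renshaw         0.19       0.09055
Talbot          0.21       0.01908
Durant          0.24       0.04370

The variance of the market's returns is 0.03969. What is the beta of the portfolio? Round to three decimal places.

β_Bellamy = 0.03969 / 0.03969 = 1.0000
β_Calder = 0.08643 / 0.03969 = 2.1776
β_Arden = 0.07393 / 0.03969 = 1.8627
β_Renshaw = 0.09055 / 0.03969 = 2.2814
β_Talbot = 0.01908 / 0.03969 = 0.4807
β_Durant = 0.04370 / 0.03969 = 1.1010
β_P = Σ w_i β_i = 0.12×1.0000 + 0.14×2.1776 + 0.10×1.8627 + 0.19×2.2814 + 0.21×0.4807 + 0.24×1.1010 = 1.4098

1.410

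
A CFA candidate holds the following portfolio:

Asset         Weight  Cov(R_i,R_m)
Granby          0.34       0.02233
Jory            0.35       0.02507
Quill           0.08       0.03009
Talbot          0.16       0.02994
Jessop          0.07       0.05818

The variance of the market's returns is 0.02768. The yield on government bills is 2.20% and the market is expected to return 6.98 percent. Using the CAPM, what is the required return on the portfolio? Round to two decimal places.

6.97%

β_Granby = 0.02233 / 0.02768 = 0.8067
β_Jory = 0.02507 / 0.02768 = 0.9057
β_Quill = 0.03009 / 0.02768 = 1.0871
β_Talbot = 0.02994 / 0.02768 = 1.0816
β_Jessop = 0.05818 / 0.02768 = 2.1019
β_P = Σ w_i β_i = 0.34×0.8067 + 0.35×0.9057 + 0.08×1.0871 + 0.16×1.0816 + 0.07×2.1019 = 0.9984
MRP = 6.98% − 2.20% = 4.78%
E(R_P) = R_f + β_P × MRP = 2.20% + 0.9984 × 4.78% = 6.97%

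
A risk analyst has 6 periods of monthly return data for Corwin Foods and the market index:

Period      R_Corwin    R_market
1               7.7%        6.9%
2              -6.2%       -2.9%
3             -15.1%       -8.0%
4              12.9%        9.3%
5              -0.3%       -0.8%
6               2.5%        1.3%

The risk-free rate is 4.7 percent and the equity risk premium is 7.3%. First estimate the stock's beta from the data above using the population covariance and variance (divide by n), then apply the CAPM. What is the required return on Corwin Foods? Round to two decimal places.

15.98%

Mean R_i = (7.7 − 6.2 − 15.1 + 12.9 − 0.3 + 2.5) / 6 = 0.2500%
Mean R_m = (6.9 − 2.9 − 8.0 + 9.3 − 0.8 + 1.3) / 6 = 0.9667%
Σ(R_i − R̄_i)(R_m − R̄_m) = 313.9200  ⇒  Cov = 313.9200 / 6 = 52.3200
Σ(R_m − R̄_m)² = 203.2333  ⇒  Var(R_m) = 203.2333 / 6 = 33.8722
β = Cov / Var(R_m) = 52.3200 / 33.8722 = 1.5446
E(R) = R_f + β × MRP = 4.7% + 1.5446 × 7.3% = 15.98%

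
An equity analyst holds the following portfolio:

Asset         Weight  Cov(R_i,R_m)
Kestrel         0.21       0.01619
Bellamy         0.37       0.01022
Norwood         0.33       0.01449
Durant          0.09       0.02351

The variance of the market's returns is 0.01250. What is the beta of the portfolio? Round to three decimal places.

1.126

β_Kestrel = 0.01619 / 0.01250 = 1.2952
β_Bellamy = 0.01022 / 0.01250 = 0.8176
β_Norwood = 0.01449 / 0.01250 = 1.1592
β_Durant = 0.02351 / 0.01250 = 1.8808
β_P = Σ w_i β_i = 0.21×1.2952 + 0.37×0.8176 + 0.33×1.1592 + 0.09×1.8808 = 1.1263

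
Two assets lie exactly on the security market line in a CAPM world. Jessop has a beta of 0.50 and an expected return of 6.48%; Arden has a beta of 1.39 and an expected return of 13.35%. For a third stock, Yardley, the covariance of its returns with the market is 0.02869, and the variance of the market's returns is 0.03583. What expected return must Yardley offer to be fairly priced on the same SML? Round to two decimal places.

8.80%

MRP = (13.35% − 6.48%) / (1.39 − 0.50) = 7.7191%
R_f = 6.48% − 0.50 × 7.7191% = 2.6205%
β_Yardley = Cov / Var(R_m) = 0.02869 / 0.03583 = 0.8007
E(R_Yardley) = R_f + β × MRP = 2.6205% + 0.8007 × 7.7191% = 8.80%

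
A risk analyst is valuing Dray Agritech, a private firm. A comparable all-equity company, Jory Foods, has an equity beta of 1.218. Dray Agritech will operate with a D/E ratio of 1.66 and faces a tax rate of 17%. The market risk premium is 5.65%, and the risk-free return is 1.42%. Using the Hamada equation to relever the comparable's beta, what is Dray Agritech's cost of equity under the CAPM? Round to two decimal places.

β_L = β_U × [1 + (1 − t)(D/E)] = 1.218 × [1 + (1 − 0.17) × 1.66]
    = 1.218 × [1 + 0.83 × 1.66] = 1.218 × 2.3778 = 2.8962
E(R) = R_f + β_L × MRP = 1.42% + 2.8962 × 5.65% = 17.78%

17.78%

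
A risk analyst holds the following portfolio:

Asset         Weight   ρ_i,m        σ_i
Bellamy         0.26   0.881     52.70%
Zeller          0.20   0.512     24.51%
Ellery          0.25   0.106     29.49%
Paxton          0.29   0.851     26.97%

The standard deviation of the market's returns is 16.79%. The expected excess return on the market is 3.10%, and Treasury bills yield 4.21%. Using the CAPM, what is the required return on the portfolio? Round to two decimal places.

β_Bellamy = 0.881 × 52.70% / 16.79% = 2.7653
β_Zeller = 0.512 × 24.51% / 16.79% = 0.7474
β_Ellery = 0.106 × 29.49% / 16.79% = 0.1862
β_Paxton = 0.851 × 26.97% / 16.79% = 1.3670
β_P = Σ w_i β_i = 0.26×2.7653 + 0.20×0.7474 + 0.25×0.1862 + 0.29×1.3670 = 1.3114
E(R_P) = R_f + β_P × MRP = 4.21% + 1.3114 × 3.10% = 8.28%

8.28%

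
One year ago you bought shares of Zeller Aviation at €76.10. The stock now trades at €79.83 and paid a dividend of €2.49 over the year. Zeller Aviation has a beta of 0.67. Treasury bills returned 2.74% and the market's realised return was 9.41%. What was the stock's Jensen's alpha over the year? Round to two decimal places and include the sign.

+0.96%

Realised HPR = (P1 + D1 − P0) / P0 = (79.83 + 2.49 − 76.10) / 76.10 = 6.22 / 76.10 = 8.1735%
MRP = 9.41% − 2.74% = 6.67%
CAPM required = R_f + β·MRP = 2.74% + 0.67 × 6.67% = 7.2089%
α = realised − required = 8.1735% − 7.2089% = +0.96%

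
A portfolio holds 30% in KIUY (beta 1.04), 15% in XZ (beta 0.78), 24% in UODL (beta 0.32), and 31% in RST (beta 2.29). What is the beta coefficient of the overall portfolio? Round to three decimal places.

β_P = Σ w_i β_i = 0.30×1.04 + 0.15×0.78 + 0.24×0.32 + 0.31×2.29 = 1.2157

1.216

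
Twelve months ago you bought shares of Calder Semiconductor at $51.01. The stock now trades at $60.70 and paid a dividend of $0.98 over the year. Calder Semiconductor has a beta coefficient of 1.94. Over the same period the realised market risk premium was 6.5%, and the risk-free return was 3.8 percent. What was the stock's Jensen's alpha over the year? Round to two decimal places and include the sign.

Realised HPR = (P1 + D1 − P0) / P0 = (60.70 + 0.98 − 51.01) / 51.01 = 10.67 / 51.01 = 20.9175%
CAPM required = R_f + β·MRP = 3.8% + 1.94 × 6.5% = 16.4100%
α = realised − required = 20.9175% − 16.4100% = +4.51%

+4.51%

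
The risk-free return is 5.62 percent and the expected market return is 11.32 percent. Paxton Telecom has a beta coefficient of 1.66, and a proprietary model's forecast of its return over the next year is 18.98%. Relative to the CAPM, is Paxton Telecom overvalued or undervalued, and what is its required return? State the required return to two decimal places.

Undervalued; required return 15.08%

MRP = 11.32% − 5.62% = 5.70%
Required return = R_f + β·MRP = 5.62% + 1.66 × 5.70% = 15.08%
Forecast 18.98% > required 15.08% → the stock plots above the SML → undervalued.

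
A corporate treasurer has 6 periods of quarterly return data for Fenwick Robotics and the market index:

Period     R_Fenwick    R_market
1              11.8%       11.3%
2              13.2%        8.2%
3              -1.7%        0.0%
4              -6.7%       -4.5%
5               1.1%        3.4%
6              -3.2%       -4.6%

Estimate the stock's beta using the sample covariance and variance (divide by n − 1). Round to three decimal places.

Mean R_i = (11.8 + 13.2 − 1.7 − 6.7 + 1.1 − 3.2) / 6 = 2.4167%
Mean R_m = (11.3 + 8.2 + 0.0 − 4.5 + 3.4 − 4.6) / 6 = 2.3000%
Σ(R_i − R̄_i)(R_m − R̄_m) = 256.8400  ⇒  Cov = 256.8400 / 5 = 51.3680
Σ(R_m − R̄_m)² = 216.1600  ⇒  Var(R_m) = 216.1600 / 5 = 43.2320
β = Cov / Var(R_m) = 51.3680 / 43.2320 = 1.1882

1.188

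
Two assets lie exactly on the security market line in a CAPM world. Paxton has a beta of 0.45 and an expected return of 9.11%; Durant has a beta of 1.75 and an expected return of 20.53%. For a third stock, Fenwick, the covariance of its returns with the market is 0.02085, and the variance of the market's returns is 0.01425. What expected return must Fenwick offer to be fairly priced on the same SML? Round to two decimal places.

MRP = (20.53% − 9.11%) / (1.75 − 0.45) = 8.7846%
R_f = 9.11% − 0.45 × 8.7846% = 5.1569%
β_Fenwick = Cov / Var(R_m) = 0.02085 / 0.01425 = 1.4632
E(R_Fenwick) = R_f + β × MRP = 5.1569% + 1.4632 × 8.7846% = 18.01%

18.01%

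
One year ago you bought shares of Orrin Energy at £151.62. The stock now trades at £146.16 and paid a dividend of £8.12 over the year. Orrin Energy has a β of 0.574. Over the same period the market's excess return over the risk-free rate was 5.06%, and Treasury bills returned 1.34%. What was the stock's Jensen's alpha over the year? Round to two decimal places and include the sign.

-2.49%

Realised HPR = (P1 + D1 − P0) / P0 = (146.16 + 8.12 − 151.62) / 151.62 = 2.66 / 151.62 = 1.7544%
CAPM required = R_f + β·MRP = 1.34% + 0.574 × 5.06% = 4.24444%
α = realised − required = 1.7544% − 4.24444% = -2.49%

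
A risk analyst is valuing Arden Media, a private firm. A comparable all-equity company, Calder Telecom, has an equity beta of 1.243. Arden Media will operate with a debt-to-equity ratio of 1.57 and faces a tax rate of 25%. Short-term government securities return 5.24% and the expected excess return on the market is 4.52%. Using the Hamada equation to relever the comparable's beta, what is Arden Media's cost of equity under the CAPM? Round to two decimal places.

β_L = β_U × [1 + (1 − t)(D/E)] = 1.243 × [1 + (1 − 0.25) × 1.57]
    = 1.243 × [1 + 0.75 × 1.57] = 1.243 × 2.1775 = 2.7066
E(R) = R_f + β_L × MRP = 5.24% + 2.7066 × 4.52% = 17.47%

17.47%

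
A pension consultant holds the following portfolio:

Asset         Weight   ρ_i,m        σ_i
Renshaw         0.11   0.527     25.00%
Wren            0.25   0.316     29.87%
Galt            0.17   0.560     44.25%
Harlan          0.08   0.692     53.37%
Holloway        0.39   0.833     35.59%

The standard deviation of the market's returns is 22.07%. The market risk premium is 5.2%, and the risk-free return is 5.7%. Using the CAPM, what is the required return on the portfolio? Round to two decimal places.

11.01%

β_Renshaw = 0.527 × 25.00% / 22.07% = 0.5970
β_Wren = 0.316 × 29.87% / 22.07% = 0.4277
β_Galt = 0.560 × 44.25% / 22.07% = 1.1228
β_Harlan = 0.692 × 53.37% / 22.07% = 1.6734
β_Holloway = 0.833 × 35.59% / 22.07% = 1.3433
β_P = Σ w_i β_i = 0.11×0.5970 + 0.25×0.4277 + 0.17×1.1228 + 0.08×1.6734 + 0.39×1.3433 = 1.0212
E(R_P) = R_f + β_P × MRP = 5.7% + 1.0212 × 5.2% = 11.01%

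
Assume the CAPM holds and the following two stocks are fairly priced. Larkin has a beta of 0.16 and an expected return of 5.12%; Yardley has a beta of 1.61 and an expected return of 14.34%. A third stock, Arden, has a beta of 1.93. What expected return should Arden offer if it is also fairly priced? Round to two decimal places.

16.37%

MRP (SML slope) = (14.34% − 5.12%) / (1.61 − 0.16) = 9.22% / 1.45 = 6.3586%
R_f (intercept) = 5.12% − 0.16 × 6.3586% = 4.1026%
E(R_Arden) = R_f + β × MRP = 4.1026% + 1.93 × 6.3586% = 16.37%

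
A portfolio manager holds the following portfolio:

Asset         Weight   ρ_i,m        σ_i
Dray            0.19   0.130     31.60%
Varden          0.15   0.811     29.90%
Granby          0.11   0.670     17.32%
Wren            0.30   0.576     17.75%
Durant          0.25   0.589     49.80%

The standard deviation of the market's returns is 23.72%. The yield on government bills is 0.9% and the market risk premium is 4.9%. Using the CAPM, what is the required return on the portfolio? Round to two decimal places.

4.22%

β_Dray = 0.130 × 31.60% / 23.72% = 0.1732
β_Varden = 0.811 × 29.90% / 23.72% = 1.0223
β_Granby = 0.670 × 17.32% / 23.72% = 0.4892
β_Wren = 0.576 × 17.75% / 23.72% = 0.4310
β_Durant = 0.589 × 49.80% / 23.72% = 1.2366
β_P = Σ w_i β_i = 0.19×0.1732 + 0.15×1.0223 + 0.11×0.4892 + 0.30×0.4310 + 0.25×1.2366 = 0.6785
E(R_P) = R_f + β_P × MRP = 0.9% + 0.6785 × 4.9% = 4.22%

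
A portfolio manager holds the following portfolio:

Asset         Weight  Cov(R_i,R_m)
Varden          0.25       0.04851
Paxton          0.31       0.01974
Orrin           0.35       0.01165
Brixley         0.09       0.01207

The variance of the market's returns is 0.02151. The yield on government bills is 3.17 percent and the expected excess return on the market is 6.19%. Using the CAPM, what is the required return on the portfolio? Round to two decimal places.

9.91%

β_Varden = 0.04851 / 0.02151 = 2.2552
β_Paxton = 0.01974 / 0.02151 = 0.9177
β_Orrin = 0.01165 / 0.02151 = 0.5416
β_Brixley = 0.01207 / 0.02151 = 0.5611
β_P = Σ w_i β_i = 0.25×2.2552 + 0.31×0.9177 + 0.35×0.5416 + 0.09×0.5611 = 1.0883
E(R_P) = R_f + β_P × MRP = 3.17% + 1.0883 × 6.19% = 9.91%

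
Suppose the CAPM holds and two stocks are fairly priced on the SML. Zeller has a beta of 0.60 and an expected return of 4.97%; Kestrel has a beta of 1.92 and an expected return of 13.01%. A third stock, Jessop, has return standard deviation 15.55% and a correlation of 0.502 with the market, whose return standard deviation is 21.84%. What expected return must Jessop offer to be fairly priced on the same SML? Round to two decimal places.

3.49%

MRP = (13.01% − 4.97%) / (1.92 − 0.60) = 6.0909%
R_f = 4.97% − 0.60 × 6.0909% = 1.3155%
β_Jessop = ρ·σ_i/σ_m = 0.502 × 15.55 / 21.84 = 0.3574
E(R_Jessop) = R_f + β × MRP = 1.3155% + 0.3574 × 6.0909% = 3.49%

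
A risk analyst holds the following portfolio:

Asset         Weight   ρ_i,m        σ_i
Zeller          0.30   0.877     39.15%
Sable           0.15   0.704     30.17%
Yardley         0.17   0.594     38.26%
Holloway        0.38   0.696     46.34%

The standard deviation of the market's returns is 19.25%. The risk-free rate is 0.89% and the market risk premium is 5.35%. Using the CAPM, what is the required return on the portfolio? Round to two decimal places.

9.12%

β_Zeller = 0.877 × 39.15% / 19.25% = 1.7836
β_Sable = 0.704 × 30.17% / 19.25% = 1.1034
β_Yardley = 0.594 × 38.26% / 19.25% = 1.1806
β_Holloway = 0.696 × 46.34% / 19.25% = 1.6755
β_P = Σ w_i β_i = 0.30×1.7836 + 0.15×1.1034 + 0.17×1.1806 + 0.38×1.6755 = 1.5380
E(R_P) = R_f + β_P × MRP = 0.89% + 1.5380 × 5.35% = 9.12%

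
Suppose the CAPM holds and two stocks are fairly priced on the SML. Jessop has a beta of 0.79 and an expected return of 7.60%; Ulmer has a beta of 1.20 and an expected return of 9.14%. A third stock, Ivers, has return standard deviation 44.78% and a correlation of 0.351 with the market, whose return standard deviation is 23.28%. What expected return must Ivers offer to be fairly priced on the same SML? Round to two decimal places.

7.17%

MRP = (9.14% − 7.60%) / (1.20 − 0.79) = 3.7561%
R_f = 7.60% − 0.79 × 3.7561% = 4.6327%
β_Ivers = ρ·σ_i/σ_m = 0.351 × 44.78 / 23.28 = 0.6752
E(R_Ivers) = R_f + β × MRP = 4.6327% + 0.6752 × 3.7561% = 7.17%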